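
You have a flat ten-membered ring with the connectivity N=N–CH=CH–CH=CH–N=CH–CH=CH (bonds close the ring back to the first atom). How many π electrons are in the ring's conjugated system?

10

Check conjugation: each doubly-bonded ring atom is sp² with one p-orbital electron; each =N– nitrogen is pyridine-type (lone pair in the sp² plane, one electron in the p orbital) — every position has a p orbital, so the cyclic π system is continuous.
Adding the contributions, 5 × 2 = 10 from the 5 double-bond units.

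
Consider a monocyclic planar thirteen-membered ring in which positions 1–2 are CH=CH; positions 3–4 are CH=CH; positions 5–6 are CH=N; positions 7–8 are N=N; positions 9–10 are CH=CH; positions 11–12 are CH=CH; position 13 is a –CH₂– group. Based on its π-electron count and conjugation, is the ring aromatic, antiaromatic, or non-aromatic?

At the CH2 position, the tetrahedral CH₂ carbon is sp³ and has no p orbital in the ring π system; the ring's p-orbital overlap is broken there.
A ring that is not fully conjugated cannot be aromatic or antiaromatic regardless of its π-electron count.

Non-aromatic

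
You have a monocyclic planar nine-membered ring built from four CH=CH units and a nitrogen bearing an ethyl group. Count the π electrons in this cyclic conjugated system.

10

The p orbitals form a continuous loop: each doubly-bonded ring atom is sp² with one p-orbital electron; the pyrrole-type nitrogen donates its lone pair from the p orbital. The ring is fully conjugated.
Tallying contributions gives 4 × 2 = 8 from the double-bond units + 2 from the N(ethyl) atom = 10.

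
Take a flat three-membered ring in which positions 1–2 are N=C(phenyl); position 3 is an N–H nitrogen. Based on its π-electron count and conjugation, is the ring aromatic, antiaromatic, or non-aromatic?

Every ring atom contributes a p orbital perpendicular to the ring (each doubly-bonded ring atom is sp² with one p-orbital electron; the doubly-bonded nitrogens are pyridine-type — their lone pairs lie in the ring plane, leaving one electron in the p orbital; the pyrrole-type nitrogen donates its lone pair from the p orbital), so the π system is cyclic and fully conjugated.
Tallying contributions gives 1 × 2 = 2 from the double-bond unit + 2 from the NH atom = 4.
A 4n π count (4, n = 1) in a planar conjugated ring means antiaromatic.

Antiaromatic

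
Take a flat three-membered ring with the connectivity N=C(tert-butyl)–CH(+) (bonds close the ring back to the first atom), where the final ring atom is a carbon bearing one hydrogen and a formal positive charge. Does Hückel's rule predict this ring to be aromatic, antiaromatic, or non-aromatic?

Aromatic

Check conjugation: each doubly-bonded ring atom is sp² with one p-orbital electron; each =N– nitrogen is pyridine-type (lone pair in the sp² plane, one electron in the p orbital); the carbocation has an empty p orbital — every position has a p orbital, so the cyclic π system is continuous.
Counting π electrons: 1 × 2 = 2 from the double-bond unit + 0 from the CH(+) atom = 2.
2 = 4(0) + 2, which satisfies Hückel's 4n+2 rule.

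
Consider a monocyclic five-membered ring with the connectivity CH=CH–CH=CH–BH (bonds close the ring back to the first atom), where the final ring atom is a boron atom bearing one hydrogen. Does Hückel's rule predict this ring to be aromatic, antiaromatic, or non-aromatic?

Check conjugation: every atom in a ring double bond is sp² and brings one electron to the p orbital; the boron has an empty p orbital — every position has a p orbital, so the cyclic π system is continuous.
π-electron count: 2 × 2 = 4 from the double-bond units + 0 from the BH atom = 4.
4 = 4(1); a planar, fully conjugated 4n system is antiaromatic.
(The species described is borole.)

Antiaromatic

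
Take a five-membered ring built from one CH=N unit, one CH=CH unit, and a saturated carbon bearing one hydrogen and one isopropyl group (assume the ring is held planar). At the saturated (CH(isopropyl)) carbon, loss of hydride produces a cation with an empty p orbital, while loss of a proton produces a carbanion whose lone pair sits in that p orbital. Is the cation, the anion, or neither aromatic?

The anion

Once that carbon is sp², every ring atom has a p orbital and both ions are fully conjugated.
Cation: 2 × 2 + 0 = 4 π electrons → 4(1), antiaromatic.
Anion: 2 × 2 + 2 = 6 π electrons → 4(1)+2, aromatic.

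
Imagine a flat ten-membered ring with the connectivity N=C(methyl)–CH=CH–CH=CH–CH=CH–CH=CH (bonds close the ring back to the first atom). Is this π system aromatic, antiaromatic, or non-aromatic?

The p orbitals form a continuous loop: every atom in a ring double bond is sp² and brings one electron to the p orbital; each =N– nitrogen is pyridine-type (lone pair in the sp² plane, one electron in the p orbital). The ring is fully conjugated.
Adding the contributions, 5 × 2 = 10 from the 5 double-bond units.
Since 10 = 4·2 + 2, the ring meets the 4n+2 criterion.

Aromatic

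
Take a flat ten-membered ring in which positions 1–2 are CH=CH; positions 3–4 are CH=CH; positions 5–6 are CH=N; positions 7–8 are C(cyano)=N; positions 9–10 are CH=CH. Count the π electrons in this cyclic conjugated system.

Every ring atom contributes a p orbital perpendicular to the ring (the double-bond atoms are sp², each contributing one p electron; each =N– nitrogen is pyridine-type (lone pair in the sp² plane, one electron in the p orbital)), so the π system is cyclic and fully conjugated.
Counting π electrons: 5 × 2 = 10 from the 5 double-bond units.

10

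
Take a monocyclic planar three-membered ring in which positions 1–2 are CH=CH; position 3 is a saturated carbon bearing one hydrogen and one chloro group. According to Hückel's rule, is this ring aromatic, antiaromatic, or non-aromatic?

At the CH(chloro) position, that saturated carbon is sp³ and has no p orbital in the ring π system; the ring's p-orbital overlap is broken there.
A ring that is not fully conjugated cannot be aromatic or antiaromatic regardless of its π-electron count.

Non-aromatic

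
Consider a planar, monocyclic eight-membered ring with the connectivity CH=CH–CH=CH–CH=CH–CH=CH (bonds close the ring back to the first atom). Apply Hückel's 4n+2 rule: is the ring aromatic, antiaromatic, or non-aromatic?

The p orbitals form a continuous loop: the double-bond atoms are sp², each contributing one p electron. The ring is fully conjugated.
Counting π electrons: 4 × 2 = 8 from the 4 double-bond units.
8 is a 4n count (n = 2), so the planar conjugated ring is antiaromatic.

Antiaromatic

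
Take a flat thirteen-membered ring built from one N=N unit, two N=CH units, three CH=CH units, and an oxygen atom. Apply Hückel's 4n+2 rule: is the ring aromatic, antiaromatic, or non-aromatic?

Aromatic

Every ring atom contributes a p orbital perpendicular to the ring (each doubly-bonded ring atom is sp² with one p-orbital electron; each sp² =N– keeps its lone pair in-plane and puts one electron into the π system; the oxygen donates one lone pair from its p orbital), so the π system is cyclic and fully conjugated.
Counting π electrons: 6 × 2 = 12 from the double-bond units + 2 from the O atom = 14.
Since 14 = 4·3 + 2, the ring meets the 4n+2 criterion.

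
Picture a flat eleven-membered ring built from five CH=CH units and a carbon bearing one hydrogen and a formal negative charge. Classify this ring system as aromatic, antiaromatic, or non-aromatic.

Antiaromatic

All ring atoms are sp² and supply a p orbital to the ring (every atom in a ring double bond is sp² and brings one electron to the p orbital; the carbanion's lone pair occupies the p orbital); the conjugation is uninterrupted.
Counting π electrons: 5 × 2 = 10 from the double-bond units + 2 from the CH(-) atom = 12.
With 12 = 4·3 π electrons, Hückel's rule classifies the planar ring as antiaromatic.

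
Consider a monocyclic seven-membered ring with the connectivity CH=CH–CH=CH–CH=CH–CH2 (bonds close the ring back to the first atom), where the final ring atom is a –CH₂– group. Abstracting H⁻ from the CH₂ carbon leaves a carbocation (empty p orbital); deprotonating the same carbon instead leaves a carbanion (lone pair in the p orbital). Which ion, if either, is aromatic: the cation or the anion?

Both ions have a continuous loop of p orbitals — each ring atom is sp².
Cation: 3 × 2 + 0 = 6 π electrons → 4(1)+2, aromatic.
Anion: 3 × 2 + 2 = 8 π electrons → 4(2), antiaromatic.

The cation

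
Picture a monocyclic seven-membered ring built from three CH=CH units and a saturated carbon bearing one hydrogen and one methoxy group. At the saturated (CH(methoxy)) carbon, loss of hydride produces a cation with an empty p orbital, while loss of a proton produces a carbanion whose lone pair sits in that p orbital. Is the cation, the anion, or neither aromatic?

The cation

Once that carbon is sp², every ring atom has a p orbital and both ions are fully conjugated.
Cation: 3 × 2 + 0 = 6 π electrons → 4(1)+2, aromatic.
Anion: 3 × 2 + 2 = 8 π electrons → 4(2), antiaromatic.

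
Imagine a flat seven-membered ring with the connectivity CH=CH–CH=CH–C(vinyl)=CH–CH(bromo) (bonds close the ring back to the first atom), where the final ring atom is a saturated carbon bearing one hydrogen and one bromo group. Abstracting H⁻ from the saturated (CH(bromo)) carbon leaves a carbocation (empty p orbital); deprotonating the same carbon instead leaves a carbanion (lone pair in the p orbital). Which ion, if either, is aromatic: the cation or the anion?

In either ion the ring is fully conjugated: every atom, including the new sp² carbon, supplies a p orbital.
Cation: 3 × 2 + 0 = 6 π electrons → 4(1)+2, aromatic.
Anion: 3 × 2 + 2 = 8 π electrons → 4(2), antiaromatic.

The cation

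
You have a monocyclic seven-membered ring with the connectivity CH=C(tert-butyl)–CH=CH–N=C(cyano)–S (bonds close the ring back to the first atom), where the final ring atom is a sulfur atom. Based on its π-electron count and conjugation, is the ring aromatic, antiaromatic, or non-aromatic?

Check conjugation: every atom in a ring double bond is sp² and brings one electron to the p orbital; each =N– nitrogen is pyridine-type (lone pair in the sp² plane, one electron in the p orbital); the sulfur donates one lone pair from its p orbital — every position has a p orbital, so the cyclic π system is continuous.
Tallying contributions gives 3 × 2 = 6 from the double-bond units + 2 from the S atom = 8.
8 = 4(2); a planar, fully conjugated 4n system is antiaromatic.

Antiaromatic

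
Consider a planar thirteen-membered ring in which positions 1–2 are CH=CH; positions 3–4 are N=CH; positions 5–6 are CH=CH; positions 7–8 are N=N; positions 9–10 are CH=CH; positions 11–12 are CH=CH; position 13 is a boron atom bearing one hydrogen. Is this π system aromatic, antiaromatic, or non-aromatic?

Antiaromatic

Every ring atom contributes a p orbital perpendicular to the ring (every atom in a ring double bond is sp² and brings one electron to the p orbital; each sp² =N– keeps its lone pair in-plane and puts one electron into the π system; the boron has an empty p orbital), so the π system is cyclic and fully conjugated.
Adding the contributions, 6 × 2 = 12 from the double-bond units + 0 from the BH atom = 12.
A 4n π count (12, n = 3) in a planar conjugated ring means antiaromatic.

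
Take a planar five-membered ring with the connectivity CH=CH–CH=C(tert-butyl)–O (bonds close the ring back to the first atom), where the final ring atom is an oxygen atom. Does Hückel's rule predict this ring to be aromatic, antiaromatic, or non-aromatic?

Aromatic

The p orbitals form a continuous loop: every atom in a ring double bond is sp² and brings one electron to the p orbital; the oxygen donates one lone pair from its p orbital. The ring is fully conjugated.
Counting π electrons: 2 × 2 = 4 from the double-bond units + 2 from the O atom = 6.
With 6 π electrons (n = 1), the Hückel 4n+2 condition holds.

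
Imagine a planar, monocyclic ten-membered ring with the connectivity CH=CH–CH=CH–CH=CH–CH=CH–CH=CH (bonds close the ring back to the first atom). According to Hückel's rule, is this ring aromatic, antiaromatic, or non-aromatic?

All ring atoms are sp² and supply a p orbital to the ring (every atom in a ring double bond is sp² and brings one electron to the p orbital); the conjugation is uninterrupted.
π-electron count: 5 × 2 = 10 from the 5 double-bond units.
Since 10 = 4·2 + 2, the ring meets the 4n+2 criterion.

Aromatic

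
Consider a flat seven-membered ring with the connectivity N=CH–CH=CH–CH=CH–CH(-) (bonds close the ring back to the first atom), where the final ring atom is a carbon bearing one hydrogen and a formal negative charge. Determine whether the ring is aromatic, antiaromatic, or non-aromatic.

Check conjugation: every atom in a ring double bond is sp² and brings one electron to the p orbital; the doubly-bonded nitrogens are pyridine-type — their lone pairs lie in the ring plane, leaving one electron in the p orbital; the carbanion's lone pair occupies the p orbital — every position has a p orbital, so the cyclic π system is continuous.
π-electron count: 3 × 2 = 6 from the double-bond units + 2 from the CH(-) atom = 8.
With 8 = 4·2 π electrons, Hückel's rule classifies the planar ring as antiaromatic.

Antiaromatic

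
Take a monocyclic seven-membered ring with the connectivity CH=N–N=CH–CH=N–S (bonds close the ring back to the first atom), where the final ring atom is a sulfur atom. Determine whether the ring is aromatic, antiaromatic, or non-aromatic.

Antiaromatic

All ring atoms are sp² and supply a p orbital to the ring (each doubly-bonded ring atom is sp² with one p-orbital electron; the doubly-bonded nitrogens are pyridine-type — their lone pairs lie in the ring plane, leaving one electron in the p orbital; the sulfur donates one lone pair from its p orbital); the conjugation is uninterrupted.
Tallying contributions gives 3 × 2 = 6 from the double-bond units + 2 from the S atom = 8.
A 4n π count (8, n = 2) in a planar conjugated ring means antiaromatic.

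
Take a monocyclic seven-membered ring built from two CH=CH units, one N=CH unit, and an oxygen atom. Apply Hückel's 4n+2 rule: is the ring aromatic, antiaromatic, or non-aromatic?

The p orbitals form a continuous loop: each doubly-bonded ring atom is sp² with one p-orbital electron; the doubly-bonded nitrogens are pyridine-type — their lone pairs lie in the ring plane, leaving one electron in the p orbital; the oxygen donates one lone pair from its p orbital. The ring is fully conjugated.
Adding the contributions, 3 × 2 = 6 from the double-bond units + 2 from the O atom = 8.
With 8 = 4·2 π electrons, Hückel's rule classifies the planar ring as antiaromatic.

Antiaromatic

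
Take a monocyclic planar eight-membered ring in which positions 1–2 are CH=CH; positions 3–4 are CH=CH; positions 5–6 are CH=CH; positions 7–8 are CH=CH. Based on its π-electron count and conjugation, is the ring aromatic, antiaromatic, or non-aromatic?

Antiaromatic

The p orbitals form a continuous loop: the double-bond atoms are sp², each contributing one p electron. The ring is fully conjugated.
Adding the contributions, 4 × 2 = 8 from the 4 double-bond units.
8 = 4(2); a planar, fully conjugated 4n system is antiaromatic.
(The species described is cyclooctatetraene.)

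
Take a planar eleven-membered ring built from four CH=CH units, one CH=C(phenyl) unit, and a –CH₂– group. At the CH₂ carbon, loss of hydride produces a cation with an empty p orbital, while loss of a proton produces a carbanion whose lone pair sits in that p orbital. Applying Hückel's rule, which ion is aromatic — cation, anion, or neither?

The cation

In both ions every ring atom is sp² and contributes a p orbital, so both rings are fully conjugated.
Cation: 5 × 2 + 0 = 10 π electrons → 4(2)+2, aromatic.
Anion: 5 × 2 + 2 = 12 π electrons → 4(3), antiaromatic.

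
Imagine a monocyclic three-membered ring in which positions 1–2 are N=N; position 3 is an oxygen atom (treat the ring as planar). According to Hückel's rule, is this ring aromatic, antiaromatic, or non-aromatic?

Antiaromatic

The p orbitals form a continuous loop: the double-bond atoms are sp², each contributing one p electron; the doubly-bonded nitrogens are pyridine-type — their lone pairs lie in the ring plane, leaving one electron in the p orbital; the oxygen donates one lone pair from its p orbital. The ring is fully conjugated.
Tallying contributions gives 1 × 2 = 2 from the double-bond unit + 2 from the O atom = 4.
4 is a 4n count (n = 1), so the planar conjugated ring is antiaromatic.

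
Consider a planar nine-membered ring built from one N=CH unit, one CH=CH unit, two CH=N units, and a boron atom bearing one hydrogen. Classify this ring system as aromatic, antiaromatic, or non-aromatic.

All ring atoms are sp² and supply a p orbital to the ring (every atom in a ring double bond is sp² and brings one electron to the p orbital; each =N– nitrogen is pyridine-type (lone pair in the sp² plane, one electron in the p orbital); the boron has an empty p orbital); the conjugation is uninterrupted.
π-electron count: 4 × 2 = 8 from the double-bond units + 0 from the BH atom = 8.
A 4n π count (8, n = 2) in a planar conjugated ring means antiaromatic.

Antiaromatic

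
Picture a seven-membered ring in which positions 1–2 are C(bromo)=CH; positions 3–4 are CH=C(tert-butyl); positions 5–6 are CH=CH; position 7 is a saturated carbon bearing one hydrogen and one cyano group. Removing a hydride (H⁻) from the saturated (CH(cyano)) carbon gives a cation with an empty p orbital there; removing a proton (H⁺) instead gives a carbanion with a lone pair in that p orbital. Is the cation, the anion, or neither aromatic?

In both ions every ring atom is sp² and contributes a p orbital, so both rings are fully conjugated.
Cation: 3 × 2 + 0 = 6 π electrons → 4(1)+2, aromatic.
Anion: 3 × 2 + 2 = 8 π electrons → 4(2), antiaromatic.

The cation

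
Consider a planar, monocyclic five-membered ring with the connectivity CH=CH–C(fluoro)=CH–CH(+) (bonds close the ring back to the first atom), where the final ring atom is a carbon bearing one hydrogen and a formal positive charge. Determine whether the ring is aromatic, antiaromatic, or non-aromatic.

Every ring atom contributes a p orbital perpendicular to the ring (every atom in a ring double bond is sp² and brings one electron to the p orbital; the carbocation has an empty p orbital), so the π system is cyclic and fully conjugated.
Tallying contributions gives 2 × 2 = 4 from the double-bond units + 0 from the CH(+) atom = 4.
4 = 4(1); a planar, fully conjugated 4n system is antiaromatic.

Antiaromatic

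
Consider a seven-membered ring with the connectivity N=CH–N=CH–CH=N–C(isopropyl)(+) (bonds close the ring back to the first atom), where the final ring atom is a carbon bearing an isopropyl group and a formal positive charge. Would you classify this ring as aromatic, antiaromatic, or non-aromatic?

Every ring atom contributes a p orbital perpendicular to the ring (each doubly-bonded ring atom is sp² with one p-orbital electron; each sp² =N– keeps its lone pair in-plane and puts one electron into the π system; the carbocation has an empty p orbital), so the π system is cyclic and fully conjugated.
Counting π electrons: 3 × 2 = 6 from the double-bond units + 0 from the C(isopropyl)(+) atom = 6.
That gives a 4n+2 count (6, n = 1).

Aromatic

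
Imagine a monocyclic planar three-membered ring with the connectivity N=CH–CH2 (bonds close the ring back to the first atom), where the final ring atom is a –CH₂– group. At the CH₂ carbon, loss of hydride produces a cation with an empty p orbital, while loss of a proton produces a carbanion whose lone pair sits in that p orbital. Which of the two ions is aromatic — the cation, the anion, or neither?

Both ions have a continuous loop of p orbitals — each ring atom is sp².
Cation: 1 × 2 + 0 = 2 π electrons → 4(0)+2, aromatic.
Anion: 1 × 2 + 2 = 4 π electrons → 4(1), antiaromatic.

The cation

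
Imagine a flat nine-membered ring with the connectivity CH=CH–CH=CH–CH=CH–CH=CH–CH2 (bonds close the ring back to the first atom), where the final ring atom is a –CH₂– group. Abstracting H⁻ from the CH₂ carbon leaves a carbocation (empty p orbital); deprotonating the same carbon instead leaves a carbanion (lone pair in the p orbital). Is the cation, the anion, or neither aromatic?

Both ions have a continuous loop of p orbitals — each ring atom is sp².
Cation: 4 × 2 + 0 = 8 π electrons → 4(2), antiaromatic.
Anion: 4 × 2 + 2 = 10 π electrons → 4(2)+2, aromatic.

The anion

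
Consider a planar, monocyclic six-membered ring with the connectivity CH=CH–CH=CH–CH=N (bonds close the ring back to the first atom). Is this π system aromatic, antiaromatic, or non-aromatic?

Aromatic

The p orbitals form a continuous loop: every atom in a ring double bond is sp² and brings one electron to the p orbital; each =N– nitrogen is pyridine-type (lone pair in the sp² plane, one electron in the p orbital). The ring is fully conjugated.
π-electron count: 3 × 2 = 6 from the 3 double-bond units.
With 6 π electrons (n = 1), the Hückel 4n+2 condition holds.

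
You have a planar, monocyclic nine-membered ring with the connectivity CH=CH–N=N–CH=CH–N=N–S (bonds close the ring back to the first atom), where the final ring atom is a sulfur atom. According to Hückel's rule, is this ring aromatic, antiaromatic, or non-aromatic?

Every ring atom contributes a p orbital perpendicular to the ring (the double-bond atoms are sp², each contributing one p electron; the doubly-bonded nitrogens are pyridine-type — their lone pairs lie in the ring plane, leaving one electron in the p orbital; the sulfur donates one lone pair from its p orbital), so the π system is cyclic and fully conjugated.
Tallying contributions gives 4 × 2 = 8 from the double-bond units + 2 from the S atom = 10.
With 10 π electrons (n = 2), the Hückel 4n+2 condition holds.

Aromatic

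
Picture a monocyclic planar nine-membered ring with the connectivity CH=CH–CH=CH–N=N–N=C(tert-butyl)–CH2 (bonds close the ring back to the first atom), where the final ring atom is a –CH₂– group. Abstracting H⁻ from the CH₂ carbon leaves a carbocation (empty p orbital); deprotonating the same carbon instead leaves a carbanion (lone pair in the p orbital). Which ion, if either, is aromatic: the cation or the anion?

The anion

Once that carbon is sp², every ring atom has a p orbital and both ions are fully conjugated.
Cation: 4 × 2 + 0 = 8 π electrons → 4(2), antiaromatic.
Anion: 4 × 2 + 2 = 10 π electrons → 4(2)+2, aromatic.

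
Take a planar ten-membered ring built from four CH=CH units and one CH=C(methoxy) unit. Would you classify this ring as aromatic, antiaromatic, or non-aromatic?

Aromatic

Check conjugation: the double-bond atoms are sp², each contributing one p electron — every position has a p orbital, so the cyclic π system is continuous.
Adding the contributions, 5 × 2 = 10 from the 5 double-bond units.
That gives a 4n+2 count (10, n = 2).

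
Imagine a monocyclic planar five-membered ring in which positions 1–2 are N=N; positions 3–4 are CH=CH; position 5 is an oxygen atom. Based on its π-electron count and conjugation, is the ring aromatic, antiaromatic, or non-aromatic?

Aromatic

Check conjugation: the double-bond atoms are sp², each contributing one p electron; the doubly-bonded nitrogens are pyridine-type — their lone pairs lie in the ring plane, leaving one electron in the p orbital; the oxygen donates one lone pair from its p orbital — every position has a p orbital, so the cyclic π system is continuous.
Adding the contributions, 2 × 2 = 4 from the double-bond units + 2 from the O atom = 6.
6 = 4(1) + 2, which satisfies Hückel's 4n+2 rule.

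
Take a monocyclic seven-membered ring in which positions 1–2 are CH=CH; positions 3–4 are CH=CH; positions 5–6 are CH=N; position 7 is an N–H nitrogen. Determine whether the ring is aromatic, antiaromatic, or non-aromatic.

Antiaromatic

All ring atoms are sp² and supply a p orbital to the ring (every atom in a ring double bond is sp² and brings one electron to the p orbital; the doubly-bonded nitrogens are pyridine-type — their lone pairs lie in the ring plane, leaving one electron in the p orbital; the pyrrole-type nitrogen donates its lone pair from the p orbital); the conjugation is uninterrupted.
Tallying contributions gives 3 × 2 = 6 from the double-bond units + 2 from the NH atom = 8.
With 8 = 4·2 π electrons, Hückel's rule classifies the planar ring as antiaromatic.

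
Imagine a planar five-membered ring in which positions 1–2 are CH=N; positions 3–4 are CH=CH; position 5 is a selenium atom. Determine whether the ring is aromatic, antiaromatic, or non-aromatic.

Aromatic

Every ring atom contributes a p orbital perpendicular to the ring (each doubly-bonded ring atom is sp² with one p-orbital electron; the doubly-bonded nitrogens are pyridine-type — their lone pairs lie in the ring plane, leaving one electron in the p orbital; the selenium donates one lone pair from its p orbital), so the π system is cyclic and fully conjugated.
Tallying contributions gives 2 × 2 = 4 from the double-bond units + 2 from the Se atom = 6.
That gives a 4n+2 count (6, n = 1).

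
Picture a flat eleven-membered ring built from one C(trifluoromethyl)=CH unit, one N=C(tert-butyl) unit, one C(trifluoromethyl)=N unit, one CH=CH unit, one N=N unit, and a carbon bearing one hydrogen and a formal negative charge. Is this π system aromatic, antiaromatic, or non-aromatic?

Antiaromatic

Check conjugation: every atom in a ring double bond is sp² and brings one electron to the p orbital; each =N– nitrogen is pyridine-type (lone pair in the sp² plane, one electron in the p orbital); the carbanion's lone pair occupies the p orbital — every position has a p orbital, so the cyclic π system is continuous.
Adding the contributions, 5 × 2 = 10 from the double-bond units + 2 from the CH(-) atom = 12.
With 12 = 4·3 π electrons, Hückel's rule classifies the planar ring as antiaromatic.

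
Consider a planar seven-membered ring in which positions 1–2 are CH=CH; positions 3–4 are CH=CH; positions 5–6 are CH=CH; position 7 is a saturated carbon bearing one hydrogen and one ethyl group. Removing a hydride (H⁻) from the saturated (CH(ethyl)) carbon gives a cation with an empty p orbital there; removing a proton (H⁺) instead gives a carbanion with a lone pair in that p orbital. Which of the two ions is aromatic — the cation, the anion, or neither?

In either ion the ring is fully conjugated: every atom, including the new sp² carbon, supplies a p orbital.
Cation: 3 × 2 + 0 = 6 π electrons → 4(1)+2, aromatic.
Anion: 3 × 2 + 2 = 8 π electrons → 4(2), antiaromatic.

The cation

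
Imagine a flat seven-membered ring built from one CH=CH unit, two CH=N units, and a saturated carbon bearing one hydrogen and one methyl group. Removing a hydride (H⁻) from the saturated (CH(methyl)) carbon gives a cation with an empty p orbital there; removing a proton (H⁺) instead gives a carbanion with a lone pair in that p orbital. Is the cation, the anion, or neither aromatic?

In either ion the ring is fully conjugated: every atom, including the new sp² carbon, supplies a p orbital.
Cation: 3 × 2 + 0 = 6 π electrons → 4(1)+2, aromatic.
Anion: 3 × 2 + 2 = 8 π electrons → 4(2), antiaromatic.

The cation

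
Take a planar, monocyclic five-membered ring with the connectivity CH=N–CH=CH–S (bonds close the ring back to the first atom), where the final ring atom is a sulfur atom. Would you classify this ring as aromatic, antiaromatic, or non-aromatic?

Every ring atom contributes a p orbital perpendicular to the ring (each doubly-bonded ring atom is sp² with one p-orbital electron; the doubly-bonded nitrogens are pyridine-type — their lone pairs lie in the ring plane, leaving one electron in the p orbital; the sulfur donates one lone pair from its p orbital), so the π system is cyclic and fully conjugated.
Adding the contributions, 2 × 2 = 4 from the double-bond units + 2 from the S atom = 6.
That gives a 4n+2 count (6, n = 1).

Aromatic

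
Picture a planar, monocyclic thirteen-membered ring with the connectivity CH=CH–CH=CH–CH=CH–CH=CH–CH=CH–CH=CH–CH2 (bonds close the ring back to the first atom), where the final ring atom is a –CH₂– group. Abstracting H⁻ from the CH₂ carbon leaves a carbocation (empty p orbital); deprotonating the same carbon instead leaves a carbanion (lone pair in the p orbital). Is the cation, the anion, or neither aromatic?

Once that carbon is sp², every ring atom has a p orbital and both ions are fully conjugated.
Cation: 6 × 2 + 0 = 12 π electrons → 4(3), antiaromatic.
Anion: 6 × 2 + 2 = 14 π electrons → 4(3)+2, aromatic.

The anion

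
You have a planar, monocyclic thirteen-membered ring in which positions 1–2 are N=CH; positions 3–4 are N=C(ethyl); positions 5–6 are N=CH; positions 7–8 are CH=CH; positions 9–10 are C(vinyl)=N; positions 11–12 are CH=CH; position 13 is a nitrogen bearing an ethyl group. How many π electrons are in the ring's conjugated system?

14

Every ring atom contributes a p orbital perpendicular to the ring (each doubly-bonded ring atom is sp² with one p-orbital electron; each =N– nitrogen is pyridine-type (lone pair in the sp² plane, one electron in the p orbital); the pyrrole-type nitrogen donates its lone pair from the p orbital), so the π system is cyclic and fully conjugated.
Tallying contributions gives 6 × 2 = 12 from the double-bond units + 2 from the N(ethyl) atom = 14.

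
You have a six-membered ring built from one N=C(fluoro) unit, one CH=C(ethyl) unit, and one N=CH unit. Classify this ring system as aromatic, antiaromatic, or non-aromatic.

Aromatic

Every ring atom contributes a p orbital perpendicular to the ring (every atom in a ring double bond is sp² and brings one electron to the p orbital; the doubly-bonded nitrogens are pyridine-type — their lone pairs lie in the ring plane, leaving one electron in the p orbital), so the π system is cyclic and fully conjugated.
π-electron count: 3 × 2 = 6 from the 3 double-bond units.
6 = 4(1) + 2, which satisfies Hückel's 4n+2 rule.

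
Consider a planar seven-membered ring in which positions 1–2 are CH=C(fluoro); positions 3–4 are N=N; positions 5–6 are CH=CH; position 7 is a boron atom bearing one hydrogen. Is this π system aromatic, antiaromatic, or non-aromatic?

Check conjugation: every atom in a ring double bond is sp² and brings one electron to the p orbital; each =N– nitrogen is pyridine-type (lone pair in the sp² plane, one electron in the p orbital); the boron has an empty p orbital — every position has a p orbital, so the cyclic π system is continuous.
Counting π electrons: 3 × 2 = 6 from the double-bond units + 0 from the BH atom = 6.
Since 6 = 4·1 + 2, the ring meets the 4n+2 criterion.

Aromatic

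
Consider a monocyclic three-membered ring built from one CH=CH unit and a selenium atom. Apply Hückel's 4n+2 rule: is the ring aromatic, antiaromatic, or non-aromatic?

All ring atoms are sp² and supply a p orbital to the ring (the double-bond atoms are sp², each contributing one p electron; the selenium donates one lone pair from its p orbital); the conjugation is uninterrupted.
Adding the contributions, 1 × 2 = 2 from the double-bond unit + 2 from the Se atom = 4.
A 4n π count (4, n = 1) in a planar conjugated ring means antiaromatic.

Antiaromatic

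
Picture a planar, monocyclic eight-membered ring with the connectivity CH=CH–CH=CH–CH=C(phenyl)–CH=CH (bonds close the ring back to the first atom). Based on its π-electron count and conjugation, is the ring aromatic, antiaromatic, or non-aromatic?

Antiaromatic

Every ring atom contributes a p orbital perpendicular to the ring (the double-bond atoms are sp², each contributing one p electron), so the π system is cyclic and fully conjugated.
Counting π electrons: 4 × 2 = 8 from the 4 double-bond units.
With 8 = 4·2 π electrons, Hückel's rule classifies the planar ring as antiaromatic.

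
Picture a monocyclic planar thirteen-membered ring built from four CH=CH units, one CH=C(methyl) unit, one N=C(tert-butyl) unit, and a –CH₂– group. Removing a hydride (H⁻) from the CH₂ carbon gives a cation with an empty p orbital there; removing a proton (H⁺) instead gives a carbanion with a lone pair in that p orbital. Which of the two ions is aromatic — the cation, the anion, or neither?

In either ion the ring is fully conjugated: every atom, including the new sp² carbon, supplies a p orbital.
Cation: 6 × 2 + 0 = 12 π electrons → 4(3), antiaromatic.
Anion: 6 × 2 + 2 = 14 π electrons → 4(3)+2, aromatic.

The anion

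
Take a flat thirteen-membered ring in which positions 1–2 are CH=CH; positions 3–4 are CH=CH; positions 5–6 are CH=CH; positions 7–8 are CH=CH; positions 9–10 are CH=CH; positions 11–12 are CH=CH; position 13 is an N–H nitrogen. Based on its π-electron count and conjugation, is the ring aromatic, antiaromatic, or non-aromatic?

The p orbitals form a continuous loop: every atom in a ring double bond is sp² and brings one electron to the p orbital; the pyrrole-type nitrogen donates its lone pair from the p orbital. The ring is fully conjugated.
Counting π electrons: 6 × 2 = 12 from the double-bond units + 2 from the NH atom = 14.
With 14 π electrons (n = 3), the Hückel 4n+2 condition holds.

Aromatic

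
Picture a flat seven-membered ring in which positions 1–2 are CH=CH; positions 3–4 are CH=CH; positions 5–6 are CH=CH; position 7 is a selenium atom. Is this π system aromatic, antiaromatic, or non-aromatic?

The p orbitals form a continuous loop: each doubly-bonded ring atom is sp² with one p-orbital electron; the selenium donates one lone pair from its p orbital. The ring is fully conjugated.
Tallying contributions gives 3 × 2 = 6 from the double-bond units + 2 from the Se atom = 8.
8 = 4(2); a planar, fully conjugated 4n system is antiaromatic.

Antiaromatic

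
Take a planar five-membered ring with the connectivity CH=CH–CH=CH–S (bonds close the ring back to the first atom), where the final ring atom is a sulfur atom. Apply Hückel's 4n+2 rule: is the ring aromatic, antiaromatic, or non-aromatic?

Aromatic

The p orbitals form a continuous loop: each doubly-bonded ring atom is sp² with one p-orbital electron; the sulfur donates one lone pair from its p orbital. The ring is fully conjugated.
π-electron count: 2 × 2 = 4 from the double-bond units + 2 from the S atom = 6.
With 6 π electrons (n = 1), the Hückel 4n+2 condition holds.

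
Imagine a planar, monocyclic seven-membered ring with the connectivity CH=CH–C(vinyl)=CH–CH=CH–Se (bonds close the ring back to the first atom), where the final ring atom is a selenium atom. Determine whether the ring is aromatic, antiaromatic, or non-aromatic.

Every ring atom contributes a p orbital perpendicular to the ring (each doubly-bonded ring atom is sp² with one p-orbital electron; the selenium donates one lone pair from its p orbital), so the π system is cyclic and fully conjugated.
Tallying contributions gives 3 × 2 = 6 from the double-bond units + 2 from the Se atom = 8.
8 = 4(2); a planar, fully conjugated 4n system is antiaromatic.

Antiaromatic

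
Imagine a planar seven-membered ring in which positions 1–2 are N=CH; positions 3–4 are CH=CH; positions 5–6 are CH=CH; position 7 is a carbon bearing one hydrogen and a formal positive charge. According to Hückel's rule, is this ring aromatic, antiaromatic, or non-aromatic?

Aromatic

Check conjugation: each doubly-bonded ring atom is sp² with one p-orbital electron; each sp² =N– keeps its lone pair in-plane and puts one electron into the π system; the carbocation has an empty p orbital — every position has a p orbital, so the cyclic π system is continuous.
π-electron count: 3 × 2 = 6 from the double-bond units + 0 from the CH(+) atom = 6.
With 6 π electrons (n = 1), the Hückel 4n+2 condition holds.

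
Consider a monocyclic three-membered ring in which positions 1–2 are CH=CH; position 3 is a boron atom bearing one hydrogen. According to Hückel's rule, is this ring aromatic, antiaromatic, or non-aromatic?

Every ring atom contributes a p orbital perpendicular to the ring (each doubly-bonded ring atom is sp² with one p-orbital electron; the boron has an empty p orbital), so the π system is cyclic and fully conjugated.
Counting π electrons: 1 × 2 = 2 from the double-bond unit + 0 from the BH atom = 2.
2 = 4(0) + 2, which satisfies Hückel's 4n+2 rule.

Aromatic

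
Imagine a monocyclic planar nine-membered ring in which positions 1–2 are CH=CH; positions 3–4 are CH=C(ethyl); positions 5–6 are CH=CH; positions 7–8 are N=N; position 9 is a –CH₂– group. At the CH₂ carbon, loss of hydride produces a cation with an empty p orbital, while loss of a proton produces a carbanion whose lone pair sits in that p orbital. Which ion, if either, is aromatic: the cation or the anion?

The anion

In both ions every ring atom is sp² and contributes a p orbital, so both rings are fully conjugated.
Cation: 4 × 2 + 0 = 8 π electrons → 4(2), antiaromatic.
Anion: 4 × 2 + 2 = 10 π electrons → 4(2)+2, aromatic.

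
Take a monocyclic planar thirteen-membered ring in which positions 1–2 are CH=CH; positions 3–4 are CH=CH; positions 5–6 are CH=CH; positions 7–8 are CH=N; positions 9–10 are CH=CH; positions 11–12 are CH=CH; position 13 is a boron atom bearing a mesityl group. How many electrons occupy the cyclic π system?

12

The p orbitals form a continuous loop: the double-bond atoms are sp², each contributing one p electron; the doubly-bonded nitrogens are pyridine-type — their lone pairs lie in the ring plane, leaving one electron in the p orbital; the boron has an empty p orbital. The ring is fully conjugated.
Adding the contributions, 6 × 2 = 12 from the double-bond units + 0 from the B(mesityl) atom = 12.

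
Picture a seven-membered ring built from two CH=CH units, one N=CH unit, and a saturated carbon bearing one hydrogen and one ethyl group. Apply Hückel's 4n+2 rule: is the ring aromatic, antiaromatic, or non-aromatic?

Non-aromatic

The CH(ethyl) position has four σ bonds — that saturated carbon is sp³ and has no p orbital in the ring π system — so the cyclic conjugation is interrupted.
A ring that is not fully conjugated cannot be aromatic or antiaromatic regardless of its π-electron count.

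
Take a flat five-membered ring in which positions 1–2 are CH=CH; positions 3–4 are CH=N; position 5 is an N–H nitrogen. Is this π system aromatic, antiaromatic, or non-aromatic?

Every ring atom contributes a p orbital perpendicular to the ring (each doubly-bonded ring atom is sp² with one p-orbital electron; the doubly-bonded nitrogens are pyridine-type — their lone pairs lie in the ring plane, leaving one electron in the p orbital; the pyrrole-type nitrogen donates its lone pair from the p orbital), so the π system is cyclic and fully conjugated.
Tallying contributions gives 2 × 2 = 4 from the double-bond units + 2 from the NH atom = 6.
Since 6 = 4·1 + 2, the ring meets the 4n+2 criterion.

Aromatic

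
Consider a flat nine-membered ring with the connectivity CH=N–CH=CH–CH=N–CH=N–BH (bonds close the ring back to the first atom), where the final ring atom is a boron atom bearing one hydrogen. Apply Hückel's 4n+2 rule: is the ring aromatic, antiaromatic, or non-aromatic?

All ring atoms are sp² and supply a p orbital to the ring (every atom in a ring double bond is sp² and brings one electron to the p orbital; each =N– nitrogen is pyridine-type (lone pair in the sp² plane, one electron in the p orbital); the boron has an empty p orbital); the conjugation is uninterrupted.
Adding the contributions, 4 × 2 = 8 from the double-bond units + 0 from the BH atom = 8.
With 8 = 4·2 π electrons, Hückel's rule classifies the planar ring as antiaromatic.

Antiaromatic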